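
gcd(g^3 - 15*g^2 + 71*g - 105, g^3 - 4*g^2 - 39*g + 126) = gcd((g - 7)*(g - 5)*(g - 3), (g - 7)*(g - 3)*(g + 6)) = g^2 - 10*g + 21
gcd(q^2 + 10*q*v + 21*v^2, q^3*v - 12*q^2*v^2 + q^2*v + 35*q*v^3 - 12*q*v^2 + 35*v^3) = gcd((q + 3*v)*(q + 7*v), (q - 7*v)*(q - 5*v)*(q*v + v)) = 1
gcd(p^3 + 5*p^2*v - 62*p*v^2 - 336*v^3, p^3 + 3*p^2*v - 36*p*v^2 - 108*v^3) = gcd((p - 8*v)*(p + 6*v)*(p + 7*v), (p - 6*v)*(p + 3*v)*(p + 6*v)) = p + 6*v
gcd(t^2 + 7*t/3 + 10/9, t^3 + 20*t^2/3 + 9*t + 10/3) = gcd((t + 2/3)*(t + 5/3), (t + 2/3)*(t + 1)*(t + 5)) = t + 2/3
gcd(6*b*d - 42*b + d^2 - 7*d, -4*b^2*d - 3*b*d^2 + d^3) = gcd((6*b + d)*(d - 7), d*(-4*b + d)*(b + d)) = 1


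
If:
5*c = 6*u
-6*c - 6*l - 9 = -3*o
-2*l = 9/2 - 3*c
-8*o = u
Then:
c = 72/245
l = -1773/980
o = -3/98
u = 12/49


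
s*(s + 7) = s^2 + 7*s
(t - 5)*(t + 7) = t^2 + 2*t - 35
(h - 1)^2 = h^2 - 2*h + 1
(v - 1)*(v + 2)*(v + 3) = v^3 + 4*v^2 + v - 6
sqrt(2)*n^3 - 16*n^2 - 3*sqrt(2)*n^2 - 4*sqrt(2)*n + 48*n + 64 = (n - 4)*(n - 8*sqrt(2))*(sqrt(2)*n + sqrt(2))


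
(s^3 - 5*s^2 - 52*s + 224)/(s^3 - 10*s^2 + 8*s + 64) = (s + 7)/(s + 2)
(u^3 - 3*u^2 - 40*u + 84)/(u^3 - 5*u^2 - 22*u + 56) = (u + 6)/(u + 4)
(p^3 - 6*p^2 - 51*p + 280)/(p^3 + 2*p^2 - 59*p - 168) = (p - 5)/(p + 3)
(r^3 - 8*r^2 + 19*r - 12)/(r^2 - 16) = (r^2 - 4*r + 3)/(r + 4)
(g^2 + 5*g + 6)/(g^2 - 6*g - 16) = (g + 3)/(g - 8)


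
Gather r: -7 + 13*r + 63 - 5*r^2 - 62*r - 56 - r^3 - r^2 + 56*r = -r^3 - 6*r^2 + 7*r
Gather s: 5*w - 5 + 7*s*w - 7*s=s*(7*w - 7) + 5*w - 5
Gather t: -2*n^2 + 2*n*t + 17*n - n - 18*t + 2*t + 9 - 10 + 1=-2*n^2 + 16*n + t*(2*n - 16)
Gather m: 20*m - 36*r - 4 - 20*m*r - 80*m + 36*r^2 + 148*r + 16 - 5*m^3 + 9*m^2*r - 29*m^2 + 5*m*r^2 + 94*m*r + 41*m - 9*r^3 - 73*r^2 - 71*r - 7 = -5*m^3 + m^2*(9*r - 29) + m*(5*r^2 + 74*r - 19) - 9*r^3 - 37*r^2 + 41*r + 5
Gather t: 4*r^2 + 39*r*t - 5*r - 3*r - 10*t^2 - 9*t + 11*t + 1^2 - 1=4*r^2 - 8*r - 10*t^2 + t*(39*r + 2)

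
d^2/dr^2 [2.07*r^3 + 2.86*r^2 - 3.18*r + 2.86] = 12.42*r + 5.72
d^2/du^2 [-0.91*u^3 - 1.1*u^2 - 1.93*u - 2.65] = -5.46*u - 2.2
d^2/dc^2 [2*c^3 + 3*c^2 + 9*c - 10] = 12*c + 6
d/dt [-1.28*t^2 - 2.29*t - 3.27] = -2.56*t - 2.29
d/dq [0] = 0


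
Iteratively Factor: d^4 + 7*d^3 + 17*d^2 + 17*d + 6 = (d + 1)*(d^3 + 6*d^2 + 11*d + 6) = (d + 1)*(d + 3)*(d^2 + 3*d + 2) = (d + 1)*(d + 2)*(d + 3)*(d + 1)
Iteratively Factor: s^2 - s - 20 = (s + 4)*(s - 5)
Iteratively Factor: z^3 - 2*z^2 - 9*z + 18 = (z - 3)*(z^2 + z - 6) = (z - 3)*(z - 2)*(z + 3)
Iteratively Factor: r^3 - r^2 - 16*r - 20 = (r + 2)*(r^2 - 3*r - 10) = (r + 2)^2*(r - 5)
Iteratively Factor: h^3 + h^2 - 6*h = (h - 2)*(h^2 + 3*h) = (h - 2)*(h + 3)*(h)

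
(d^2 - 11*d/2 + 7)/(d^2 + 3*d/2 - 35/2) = (d - 2)/(d + 5)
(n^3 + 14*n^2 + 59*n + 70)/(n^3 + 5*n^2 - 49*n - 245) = (n + 2)/(n - 7)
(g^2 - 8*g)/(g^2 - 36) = g*(g - 8)/(g^2 - 36)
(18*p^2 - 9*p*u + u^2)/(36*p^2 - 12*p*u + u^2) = (3*p - u)/(6*p - u)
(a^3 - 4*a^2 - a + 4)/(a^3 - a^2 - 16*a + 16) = (a + 1)/(a + 4)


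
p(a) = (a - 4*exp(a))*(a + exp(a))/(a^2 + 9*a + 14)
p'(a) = (1 - 4*exp(a))*(a + exp(a))/(a^2 + 9*a + 14) + (-2*a - 9)*(a - 4*exp(a))*(a + exp(a))/(a^2 + 9*a + 14)^2 + (a - 4*exp(a))*(exp(a) + 1)/(a^2 + 9*a + 14) = (-(a - 4*exp(a))*(a + exp(a))*(2*a + 9) + ((a - 4*exp(a))*(exp(a) + 1) - (a + exp(a))*(4*exp(a) - 1))*(a^2 + 9*a + 14))/(a^2 + 9*a + 14)^2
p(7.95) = -216665.31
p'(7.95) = -396665.84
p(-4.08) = -2.77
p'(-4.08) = 0.93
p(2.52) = -16.40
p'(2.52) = -26.30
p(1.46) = -3.11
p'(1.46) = -4.79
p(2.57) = -17.77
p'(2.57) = -28.57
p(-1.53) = 1.22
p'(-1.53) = -4.03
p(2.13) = -8.82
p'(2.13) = -13.91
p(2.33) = -12.10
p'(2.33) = -19.25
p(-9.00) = 5.79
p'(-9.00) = 2.43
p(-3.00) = -2.36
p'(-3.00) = -0.34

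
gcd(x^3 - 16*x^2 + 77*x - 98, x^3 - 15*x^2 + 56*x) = x - 7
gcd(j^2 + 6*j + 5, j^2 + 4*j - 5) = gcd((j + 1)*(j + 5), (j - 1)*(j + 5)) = j + 5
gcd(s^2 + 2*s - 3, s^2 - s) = s - 1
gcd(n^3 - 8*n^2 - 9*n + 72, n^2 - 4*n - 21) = n + 3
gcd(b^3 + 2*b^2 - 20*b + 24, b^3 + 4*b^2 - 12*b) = b^2 + 4*b - 12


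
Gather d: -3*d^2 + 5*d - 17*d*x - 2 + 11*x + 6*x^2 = -3*d^2 + d*(5 - 17*x) + 6*x^2 + 11*x - 2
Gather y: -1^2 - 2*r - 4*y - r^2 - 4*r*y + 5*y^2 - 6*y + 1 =-r^2 - 2*r + 5*y^2 + y*(-4*r - 10)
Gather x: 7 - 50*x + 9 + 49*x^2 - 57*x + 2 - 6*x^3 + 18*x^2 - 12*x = -6*x^3 + 67*x^2 - 119*x + 18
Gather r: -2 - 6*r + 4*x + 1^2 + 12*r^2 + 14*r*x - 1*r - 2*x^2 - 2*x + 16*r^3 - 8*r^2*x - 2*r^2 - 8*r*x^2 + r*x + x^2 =16*r^3 + r^2*(10 - 8*x) + r*(-8*x^2 + 15*x - 7) - x^2 + 2*x - 1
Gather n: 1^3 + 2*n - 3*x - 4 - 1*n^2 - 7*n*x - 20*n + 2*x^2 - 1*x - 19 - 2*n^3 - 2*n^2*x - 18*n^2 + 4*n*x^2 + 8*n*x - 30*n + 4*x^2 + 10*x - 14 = -2*n^3 + n^2*(-2*x - 19) + n*(4*x^2 + x - 48) + 6*x^2 + 6*x - 36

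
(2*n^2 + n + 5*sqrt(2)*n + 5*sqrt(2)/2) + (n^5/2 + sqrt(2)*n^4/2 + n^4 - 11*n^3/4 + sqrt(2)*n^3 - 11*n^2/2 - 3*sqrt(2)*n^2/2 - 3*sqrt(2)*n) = n^5/2 + sqrt(2)*n^4/2 + n^4 - 11*n^3/4 + sqrt(2)*n^3 - 7*n^2/2 - 3*sqrt(2)*n^2/2 + n + 2*sqrt(2)*n + 5*sqrt(2)/2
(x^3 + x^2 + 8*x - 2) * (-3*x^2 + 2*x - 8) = -3*x^5 - x^4 - 30*x^3 + 14*x^2 - 68*x + 16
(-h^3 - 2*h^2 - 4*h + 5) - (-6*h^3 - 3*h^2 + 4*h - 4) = 5*h^3 + h^2 - 8*h + 9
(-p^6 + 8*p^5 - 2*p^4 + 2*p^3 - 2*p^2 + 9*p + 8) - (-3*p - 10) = -p^6 + 8*p^5 - 2*p^4 + 2*p^3 - 2*p^2 + 12*p + 18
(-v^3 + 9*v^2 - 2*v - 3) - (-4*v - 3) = -v^3 + 9*v^2 + 2*v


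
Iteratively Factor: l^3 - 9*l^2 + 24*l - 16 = (l - 4)*(l^2 - 5*l + 4) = (l - 4)*(l - 1)*(l - 4)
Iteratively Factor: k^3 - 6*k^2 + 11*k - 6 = (k - 1)*(k^2 - 5*k + 6) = (k - 2)*(k - 1)*(k - 3)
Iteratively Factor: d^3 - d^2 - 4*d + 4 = (d - 1)*(d^2 - 4) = (d - 2)*(d - 1)*(d + 2)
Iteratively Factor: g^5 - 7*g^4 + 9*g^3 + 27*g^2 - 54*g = (g - 3)*(g^4 - 4*g^3 - 3*g^2 + 18*g) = (g - 3)^2*(g^3 - g^2 - 6*g) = g*(g - 3)^2*(g^2 - g - 6) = g*(g - 3)^3*(g + 2)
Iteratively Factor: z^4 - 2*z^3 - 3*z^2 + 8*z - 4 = (z - 1)*(z^3 - z^2 - 4*z + 4) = (z - 1)*(z + 2)*(z^2 - 3*z + 2) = (z - 2)*(z - 1)*(z + 2)*(z - 1)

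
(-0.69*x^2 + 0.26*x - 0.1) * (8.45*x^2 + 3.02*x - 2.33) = -5.8305*x^4 + 0.1132*x^3 + 1.5479*x^2 - 0.9078*x + 0.233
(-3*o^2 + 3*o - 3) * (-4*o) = 12*o^3 - 12*o^2 + 12*o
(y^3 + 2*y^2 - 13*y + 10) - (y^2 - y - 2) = y^3 + y^2 - 12*y + 12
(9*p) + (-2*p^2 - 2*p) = -2*p^2 + 7*p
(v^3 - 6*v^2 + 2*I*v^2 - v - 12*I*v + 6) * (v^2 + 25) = v^5 - 6*v^4 + 2*I*v^4 + 24*v^3 - 12*I*v^3 - 144*v^2 + 50*I*v^2 - 25*v - 300*I*v + 150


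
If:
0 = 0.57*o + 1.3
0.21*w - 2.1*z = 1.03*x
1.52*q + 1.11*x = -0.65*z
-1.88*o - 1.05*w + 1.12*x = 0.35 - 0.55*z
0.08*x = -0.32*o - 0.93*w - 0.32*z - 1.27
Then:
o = -2.28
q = 3.08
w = -1.03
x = -5.83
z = 2.76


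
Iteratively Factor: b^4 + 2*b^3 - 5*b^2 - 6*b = (b)*(b^3 + 2*b^2 - 5*b - 6) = b*(b - 2)*(b^2 + 4*b + 3) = b*(b - 2)*(b + 3)*(b + 1)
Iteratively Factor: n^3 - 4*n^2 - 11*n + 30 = (n - 2)*(n^2 - 2*n - 15) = (n - 2)*(n + 3)*(n - 5)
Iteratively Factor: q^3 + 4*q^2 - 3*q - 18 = (q + 3)*(q^2 + q - 6) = (q - 2)*(q + 3)*(q + 3)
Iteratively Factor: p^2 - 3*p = (p - 3)*(p)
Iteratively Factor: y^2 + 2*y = (y)*(y + 2)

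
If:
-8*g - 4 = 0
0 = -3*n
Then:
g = -1/2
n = 0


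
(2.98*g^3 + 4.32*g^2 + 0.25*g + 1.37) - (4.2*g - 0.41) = 2.98*g^3 + 4.32*g^2 - 3.95*g + 1.78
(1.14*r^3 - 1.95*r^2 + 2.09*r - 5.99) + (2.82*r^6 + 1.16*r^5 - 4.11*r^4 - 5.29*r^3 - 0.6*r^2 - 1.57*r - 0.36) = 2.82*r^6 + 1.16*r^5 - 4.11*r^4 - 4.15*r^3 - 2.55*r^2 + 0.52*r - 6.35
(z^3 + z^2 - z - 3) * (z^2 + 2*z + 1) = z^5 + 3*z^4 + 2*z^3 - 4*z^2 - 7*z - 3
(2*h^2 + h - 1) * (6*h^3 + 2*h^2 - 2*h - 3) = 12*h^5 + 10*h^4 - 8*h^3 - 10*h^2 - h + 3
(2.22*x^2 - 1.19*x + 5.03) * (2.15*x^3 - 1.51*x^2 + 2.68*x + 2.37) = 4.773*x^5 - 5.9107*x^4 + 18.561*x^3 - 5.5231*x^2 + 10.6601*x + 11.9211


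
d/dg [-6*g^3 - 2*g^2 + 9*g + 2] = -18*g^2 - 4*g + 9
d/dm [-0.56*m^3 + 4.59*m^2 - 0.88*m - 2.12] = -1.68*m^2 + 9.18*m - 0.88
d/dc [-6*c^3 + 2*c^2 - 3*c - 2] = -18*c^2 + 4*c - 3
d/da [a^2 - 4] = 2*a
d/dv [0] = 0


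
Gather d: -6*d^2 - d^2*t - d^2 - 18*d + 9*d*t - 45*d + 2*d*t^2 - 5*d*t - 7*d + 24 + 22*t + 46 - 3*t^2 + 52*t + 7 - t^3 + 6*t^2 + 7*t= d^2*(-t - 7) + d*(2*t^2 + 4*t - 70) - t^3 + 3*t^2 + 81*t + 77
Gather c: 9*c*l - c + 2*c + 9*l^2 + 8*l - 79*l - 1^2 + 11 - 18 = c*(9*l + 1) + 9*l^2 - 71*l - 8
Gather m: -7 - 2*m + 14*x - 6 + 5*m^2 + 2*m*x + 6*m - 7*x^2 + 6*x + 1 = 5*m^2 + m*(2*x + 4) - 7*x^2 + 20*x - 12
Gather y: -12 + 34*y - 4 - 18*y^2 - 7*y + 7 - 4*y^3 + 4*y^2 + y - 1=-4*y^3 - 14*y^2 + 28*y - 10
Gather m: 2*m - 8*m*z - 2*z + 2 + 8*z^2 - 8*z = m*(2 - 8*z) + 8*z^2 - 10*z + 2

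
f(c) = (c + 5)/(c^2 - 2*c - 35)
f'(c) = (2 - 2*c)*(c + 5)/(c^2 - 2*c - 35)^2 + 1/(c^2 - 2*c - 35) = -1/(c^2 - 14*c + 49)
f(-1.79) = -0.11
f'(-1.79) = -0.01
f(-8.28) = -0.07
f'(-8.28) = -0.00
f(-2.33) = -0.11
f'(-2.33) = -0.01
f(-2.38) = -0.11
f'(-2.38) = -0.01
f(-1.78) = -0.11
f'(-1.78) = -0.01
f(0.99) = -0.17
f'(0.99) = -0.03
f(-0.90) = -0.13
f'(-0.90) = -0.02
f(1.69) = -0.19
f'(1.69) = -0.04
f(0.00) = -0.14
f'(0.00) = -0.02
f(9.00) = 0.50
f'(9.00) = -0.25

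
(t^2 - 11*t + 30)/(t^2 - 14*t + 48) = (t - 5)/(t - 8)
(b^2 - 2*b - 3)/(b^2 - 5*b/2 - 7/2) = 2*(b - 3)/(2*b - 7)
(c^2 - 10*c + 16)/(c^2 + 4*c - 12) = (c - 8)/(c + 6)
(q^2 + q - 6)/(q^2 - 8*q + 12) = (q + 3)/(q - 6)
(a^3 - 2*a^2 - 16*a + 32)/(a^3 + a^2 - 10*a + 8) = (a - 4)/(a - 1)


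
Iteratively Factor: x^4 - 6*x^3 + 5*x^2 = (x - 1)*(x^3 - 5*x^2) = (x - 5)*(x - 1)*(x^2) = x*(x - 5)*(x - 1)*(x)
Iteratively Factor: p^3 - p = (p + 1)*(p^2 - p) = (p - 1)*(p + 1)*(p)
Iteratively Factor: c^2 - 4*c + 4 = (c - 2)*(c - 2)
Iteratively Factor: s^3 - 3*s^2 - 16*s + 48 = (s + 4)*(s^2 - 7*s + 12) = (s - 3)*(s + 4)*(s - 4)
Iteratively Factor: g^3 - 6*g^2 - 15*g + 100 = (g + 4)*(g^2 - 10*g + 25) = (g - 5)*(g + 4)*(g - 5)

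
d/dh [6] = 0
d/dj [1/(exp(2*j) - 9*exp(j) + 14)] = (9 - 2*exp(j))*exp(j)/(exp(2*j) - 9*exp(j) + 14)^2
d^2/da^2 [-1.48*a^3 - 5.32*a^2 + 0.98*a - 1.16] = -8.88*a - 10.64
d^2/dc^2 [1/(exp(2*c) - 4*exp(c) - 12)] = 4*((1 - exp(c))*(-exp(2*c) + 4*exp(c) + 12) - 2*(exp(c) - 2)^2*exp(c))*exp(c)/(-exp(2*c) + 4*exp(c) + 12)^3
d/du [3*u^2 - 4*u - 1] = 6*u - 4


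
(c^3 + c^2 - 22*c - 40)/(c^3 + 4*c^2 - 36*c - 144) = (c^2 - 3*c - 10)/(c^2 - 36)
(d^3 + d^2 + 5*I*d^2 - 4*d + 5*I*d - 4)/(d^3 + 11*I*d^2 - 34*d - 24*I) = (d + 1)/(d + 6*I)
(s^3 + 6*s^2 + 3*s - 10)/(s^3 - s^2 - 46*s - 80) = (s - 1)/(s - 8)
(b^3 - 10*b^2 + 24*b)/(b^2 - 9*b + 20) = b*(b - 6)/(b - 5)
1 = 1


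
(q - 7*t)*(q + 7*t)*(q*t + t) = q^3*t + q^2*t - 49*q*t^3 - 49*t^3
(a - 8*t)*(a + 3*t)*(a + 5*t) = a^3 - 49*a*t^2 - 120*t^3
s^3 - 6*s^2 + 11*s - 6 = (s - 3)*(s - 2)*(s - 1)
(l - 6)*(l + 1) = l^2 - 5*l - 6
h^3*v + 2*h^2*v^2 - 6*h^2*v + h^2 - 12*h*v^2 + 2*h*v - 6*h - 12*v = (h - 6)*(h + 2*v)*(h*v + 1)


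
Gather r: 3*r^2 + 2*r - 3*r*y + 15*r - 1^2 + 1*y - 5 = 3*r^2 + r*(17 - 3*y) + y - 6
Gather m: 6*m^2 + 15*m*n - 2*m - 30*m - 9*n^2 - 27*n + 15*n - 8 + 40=6*m^2 + m*(15*n - 32) - 9*n^2 - 12*n + 32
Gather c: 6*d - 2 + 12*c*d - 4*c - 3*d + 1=c*(12*d - 4) + 3*d - 1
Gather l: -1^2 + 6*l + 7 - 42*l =6 - 36*l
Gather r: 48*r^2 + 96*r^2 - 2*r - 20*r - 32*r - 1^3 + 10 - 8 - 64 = 144*r^2 - 54*r - 63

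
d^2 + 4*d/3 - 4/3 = (d - 2/3)*(d + 2)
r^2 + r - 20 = (r - 4)*(r + 5)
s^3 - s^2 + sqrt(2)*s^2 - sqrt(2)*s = s*(s - 1)*(s + sqrt(2))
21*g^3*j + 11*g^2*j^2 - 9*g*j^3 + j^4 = j*(-7*g + j)*(-3*g + j)*(g + j)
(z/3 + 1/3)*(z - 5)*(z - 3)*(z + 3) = z^4/3 - 4*z^3/3 - 14*z^2/3 + 12*z + 15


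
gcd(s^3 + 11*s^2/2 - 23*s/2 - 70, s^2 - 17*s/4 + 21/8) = s - 7/2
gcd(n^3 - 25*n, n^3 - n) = n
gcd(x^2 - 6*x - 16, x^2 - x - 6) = x + 2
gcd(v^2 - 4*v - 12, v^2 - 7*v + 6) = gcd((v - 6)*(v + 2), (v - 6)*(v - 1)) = v - 6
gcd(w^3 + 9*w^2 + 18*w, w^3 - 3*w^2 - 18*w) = w^2 + 3*w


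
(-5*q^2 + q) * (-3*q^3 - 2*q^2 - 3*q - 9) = 15*q^5 + 7*q^4 + 13*q^3 + 42*q^2 - 9*q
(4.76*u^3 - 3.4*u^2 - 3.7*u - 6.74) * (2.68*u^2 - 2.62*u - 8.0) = 12.7568*u^5 - 21.5832*u^4 - 39.088*u^3 + 18.8308*u^2 + 47.2588*u + 53.92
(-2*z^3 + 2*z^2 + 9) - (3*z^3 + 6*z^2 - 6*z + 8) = -5*z^3 - 4*z^2 + 6*z + 1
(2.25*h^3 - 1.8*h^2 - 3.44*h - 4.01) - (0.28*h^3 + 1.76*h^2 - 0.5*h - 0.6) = 1.97*h^3 - 3.56*h^2 - 2.94*h - 3.41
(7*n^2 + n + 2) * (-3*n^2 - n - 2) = -21*n^4 - 10*n^3 - 21*n^2 - 4*n - 4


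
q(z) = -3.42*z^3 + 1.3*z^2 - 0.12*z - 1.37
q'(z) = -10.26*z^2 + 2.6*z - 0.12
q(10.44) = -3752.53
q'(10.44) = -1091.25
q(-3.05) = 108.12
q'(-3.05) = -103.49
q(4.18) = -228.94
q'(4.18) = -168.52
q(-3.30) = 136.09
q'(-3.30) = -120.43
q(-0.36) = -1.00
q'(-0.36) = -2.39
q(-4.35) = 305.26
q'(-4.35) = -205.57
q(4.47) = -281.39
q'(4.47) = -193.50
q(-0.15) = -1.31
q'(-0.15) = -0.74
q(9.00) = -2390.33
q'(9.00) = -807.78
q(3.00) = -82.37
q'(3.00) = -84.66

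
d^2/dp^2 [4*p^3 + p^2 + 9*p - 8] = 24*p + 2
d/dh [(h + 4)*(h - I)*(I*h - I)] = 3*I*h^2 + h*(2 + 6*I) + 3 - 4*I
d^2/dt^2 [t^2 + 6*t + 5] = 2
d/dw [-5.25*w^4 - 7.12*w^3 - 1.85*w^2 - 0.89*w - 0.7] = -21.0*w^3 - 21.36*w^2 - 3.7*w - 0.89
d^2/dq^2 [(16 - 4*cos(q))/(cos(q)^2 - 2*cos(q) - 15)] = 4*(-9*sin(q)^4*cos(q) + 14*sin(q)^4 - 290*sin(q)^2 - 581*cos(q)/2 - 30*cos(3*q) + cos(5*q)/2 + 64)/(sin(q)^2 + 2*cos(q) + 14)^3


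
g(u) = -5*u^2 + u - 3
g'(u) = 1 - 10*u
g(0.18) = -2.98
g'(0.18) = -0.80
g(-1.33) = -13.17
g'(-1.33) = 14.30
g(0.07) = -2.95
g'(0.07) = 0.30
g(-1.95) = -23.96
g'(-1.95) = 20.50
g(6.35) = -198.26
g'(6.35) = -62.50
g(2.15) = -23.96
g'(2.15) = -20.50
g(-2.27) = -31.03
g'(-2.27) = 23.70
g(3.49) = -60.41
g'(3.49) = -33.90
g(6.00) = -177.00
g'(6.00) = -59.00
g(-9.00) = -417.00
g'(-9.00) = 91.00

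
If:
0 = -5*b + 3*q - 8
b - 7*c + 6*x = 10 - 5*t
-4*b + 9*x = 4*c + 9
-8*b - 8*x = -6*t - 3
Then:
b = 37*x/176 - 39/176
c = 359*x/176 - 357/176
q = 185*x/528 + 1213/528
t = 71*x/44 - 35/44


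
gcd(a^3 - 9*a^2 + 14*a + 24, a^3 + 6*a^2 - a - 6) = a + 1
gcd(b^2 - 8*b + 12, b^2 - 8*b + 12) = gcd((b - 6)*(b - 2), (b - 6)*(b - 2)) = b^2 - 8*b + 12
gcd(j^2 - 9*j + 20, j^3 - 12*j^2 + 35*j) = j - 5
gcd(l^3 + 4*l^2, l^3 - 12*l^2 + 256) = l + 4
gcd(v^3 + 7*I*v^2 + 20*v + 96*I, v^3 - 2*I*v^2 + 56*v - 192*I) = v^2 + 4*I*v + 32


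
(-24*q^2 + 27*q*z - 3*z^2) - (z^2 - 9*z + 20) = -24*q^2 + 27*q*z - 4*z^2 + 9*z - 20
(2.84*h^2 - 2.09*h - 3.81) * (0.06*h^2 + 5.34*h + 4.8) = 0.1704*h^4 + 15.0402*h^3 + 2.2428*h^2 - 30.3774*h - 18.288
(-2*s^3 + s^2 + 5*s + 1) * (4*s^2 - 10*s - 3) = -8*s^5 + 24*s^4 + 16*s^3 - 49*s^2 - 25*s - 3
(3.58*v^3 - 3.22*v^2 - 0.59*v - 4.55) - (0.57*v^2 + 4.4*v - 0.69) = 3.58*v^3 - 3.79*v^2 - 4.99*v - 3.86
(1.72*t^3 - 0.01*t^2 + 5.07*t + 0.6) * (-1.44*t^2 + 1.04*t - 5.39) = -2.4768*t^5 + 1.8032*t^4 - 16.582*t^3 + 4.4627*t^2 - 26.7033*t - 3.234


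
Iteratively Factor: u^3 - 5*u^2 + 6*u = (u - 3)*(u^2 - 2*u) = u*(u - 3)*(u - 2)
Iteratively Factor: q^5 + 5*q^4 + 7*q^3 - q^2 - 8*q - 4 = (q + 1)*(q^4 + 4*q^3 + 3*q^2 - 4*q - 4) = (q + 1)*(q + 2)*(q^3 + 2*q^2 - q - 2) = (q - 1)*(q + 1)*(q + 2)*(q^2 + 3*q + 2) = (q - 1)*(q + 1)^2*(q + 2)*(q + 2)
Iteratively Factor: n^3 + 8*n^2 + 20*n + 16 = (n + 4)*(n^2 + 4*n + 4) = (n + 2)*(n + 4)*(n + 2)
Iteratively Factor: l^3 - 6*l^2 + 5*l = (l - 5)*(l^2 - l) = (l - 5)*(l - 1)*(l)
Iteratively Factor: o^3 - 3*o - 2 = (o + 1)*(o^2 - o - 2) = (o + 1)^2*(o - 2)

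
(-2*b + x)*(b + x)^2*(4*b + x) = -8*b^4 - 14*b^3*x - 3*b^2*x^2 + 4*b*x^3 + x^4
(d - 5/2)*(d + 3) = d^2 + d/2 - 15/2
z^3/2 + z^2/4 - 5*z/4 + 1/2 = (z/2 + 1)*(z - 1)*(z - 1/2)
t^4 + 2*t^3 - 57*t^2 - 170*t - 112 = (t - 8)*(t + 1)*(t + 2)*(t + 7)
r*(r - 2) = r^2 - 2*r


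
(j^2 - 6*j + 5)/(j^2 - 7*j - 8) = (-j^2 + 6*j - 5)/(-j^2 + 7*j + 8)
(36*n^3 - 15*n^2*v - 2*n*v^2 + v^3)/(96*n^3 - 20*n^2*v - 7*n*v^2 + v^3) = (-3*n + v)/(-8*n + v)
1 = 1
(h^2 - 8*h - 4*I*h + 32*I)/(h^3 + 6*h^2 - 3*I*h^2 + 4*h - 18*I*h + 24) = (h - 8)/(h^2 + h*(6 + I) + 6*I)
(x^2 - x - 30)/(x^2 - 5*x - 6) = (x + 5)/(x + 1)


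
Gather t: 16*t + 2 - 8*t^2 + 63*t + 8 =-8*t^2 + 79*t + 10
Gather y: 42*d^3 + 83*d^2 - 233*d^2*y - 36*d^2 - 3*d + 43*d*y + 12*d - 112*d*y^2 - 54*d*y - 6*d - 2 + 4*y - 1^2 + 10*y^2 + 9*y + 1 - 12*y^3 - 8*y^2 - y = 42*d^3 + 47*d^2 + 3*d - 12*y^3 + y^2*(2 - 112*d) + y*(-233*d^2 - 11*d + 12) - 2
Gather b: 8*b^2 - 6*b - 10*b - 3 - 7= 8*b^2 - 16*b - 10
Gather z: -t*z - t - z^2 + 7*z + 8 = -t - z^2 + z*(7 - t) + 8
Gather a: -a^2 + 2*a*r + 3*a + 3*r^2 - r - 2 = -a^2 + a*(2*r + 3) + 3*r^2 - r - 2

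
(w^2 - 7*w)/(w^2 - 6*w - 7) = w/(w + 1)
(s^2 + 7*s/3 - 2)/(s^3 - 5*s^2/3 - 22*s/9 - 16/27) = 9*(-3*s^2 - 7*s + 6)/(-27*s^3 + 45*s^2 + 66*s + 16)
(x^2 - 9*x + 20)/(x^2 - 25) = (x - 4)/(x + 5)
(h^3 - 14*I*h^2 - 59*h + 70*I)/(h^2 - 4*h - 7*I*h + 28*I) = (h^2 - 7*I*h - 10)/(h - 4)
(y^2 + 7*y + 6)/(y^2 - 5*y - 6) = (y + 6)/(y - 6)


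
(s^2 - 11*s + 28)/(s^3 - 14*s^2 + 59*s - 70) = (s - 4)/(s^2 - 7*s + 10)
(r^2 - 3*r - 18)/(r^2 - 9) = (r - 6)/(r - 3)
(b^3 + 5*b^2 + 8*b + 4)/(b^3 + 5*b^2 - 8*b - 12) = (b^2 + 4*b + 4)/(b^2 + 4*b - 12)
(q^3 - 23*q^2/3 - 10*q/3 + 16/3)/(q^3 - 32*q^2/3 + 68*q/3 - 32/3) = (q + 1)/(q - 2)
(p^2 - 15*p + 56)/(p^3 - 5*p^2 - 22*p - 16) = (p - 7)/(p^2 + 3*p + 2)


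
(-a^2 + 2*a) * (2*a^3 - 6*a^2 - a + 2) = -2*a^5 + 10*a^4 - 11*a^3 - 4*a^2 + 4*a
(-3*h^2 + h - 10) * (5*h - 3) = -15*h^3 + 14*h^2 - 53*h + 30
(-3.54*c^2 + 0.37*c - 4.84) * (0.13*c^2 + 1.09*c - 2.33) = -0.4602*c^4 - 3.8105*c^3 + 8.0223*c^2 - 6.1377*c + 11.2772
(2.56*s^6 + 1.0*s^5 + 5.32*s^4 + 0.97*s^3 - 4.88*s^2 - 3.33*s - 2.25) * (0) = 0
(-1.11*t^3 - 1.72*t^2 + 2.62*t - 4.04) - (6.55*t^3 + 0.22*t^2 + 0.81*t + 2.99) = -7.66*t^3 - 1.94*t^2 + 1.81*t - 7.03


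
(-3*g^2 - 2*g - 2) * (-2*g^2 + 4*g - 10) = 6*g^4 - 8*g^3 + 26*g^2 + 12*g + 20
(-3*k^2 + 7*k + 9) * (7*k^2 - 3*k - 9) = -21*k^4 + 58*k^3 + 69*k^2 - 90*k - 81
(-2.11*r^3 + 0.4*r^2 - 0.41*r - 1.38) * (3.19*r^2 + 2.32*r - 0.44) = -6.7309*r^5 - 3.6192*r^4 + 0.5485*r^3 - 5.5294*r^2 - 3.0212*r + 0.6072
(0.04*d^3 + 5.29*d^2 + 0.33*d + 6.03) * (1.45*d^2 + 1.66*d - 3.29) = 0.058*d^5 + 7.7369*d^4 + 9.1283*d^3 - 8.1128*d^2 + 8.9241*d - 19.8387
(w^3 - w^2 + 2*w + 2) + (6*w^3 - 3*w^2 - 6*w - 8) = 7*w^3 - 4*w^2 - 4*w - 6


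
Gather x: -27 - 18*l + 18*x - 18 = -18*l + 18*x - 45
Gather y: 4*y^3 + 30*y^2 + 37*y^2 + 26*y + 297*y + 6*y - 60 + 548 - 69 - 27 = 4*y^3 + 67*y^2 + 329*y + 392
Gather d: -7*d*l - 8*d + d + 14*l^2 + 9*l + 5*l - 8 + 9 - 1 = d*(-7*l - 7) + 14*l^2 + 14*l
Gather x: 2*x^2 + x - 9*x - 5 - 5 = 2*x^2 - 8*x - 10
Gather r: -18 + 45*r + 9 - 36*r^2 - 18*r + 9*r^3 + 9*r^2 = 9*r^3 - 27*r^2 + 27*r - 9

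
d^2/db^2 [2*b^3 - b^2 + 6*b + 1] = 12*b - 2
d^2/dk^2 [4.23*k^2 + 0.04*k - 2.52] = 8.46000000000000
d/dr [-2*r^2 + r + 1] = 1 - 4*r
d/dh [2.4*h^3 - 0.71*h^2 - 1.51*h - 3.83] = 7.2*h^2 - 1.42*h - 1.51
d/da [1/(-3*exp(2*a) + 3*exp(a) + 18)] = (2*exp(a) - 1)*exp(a)/(3*(-exp(2*a) + exp(a) + 6)^2)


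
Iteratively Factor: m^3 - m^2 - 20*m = (m + 4)*(m^2 - 5*m) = (m - 5)*(m + 4)*(m)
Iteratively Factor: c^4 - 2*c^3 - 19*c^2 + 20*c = (c - 1)*(c^3 - c^2 - 20*c) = (c - 5)*(c - 1)*(c^2 + 4*c) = c*(c - 5)*(c - 1)*(c + 4)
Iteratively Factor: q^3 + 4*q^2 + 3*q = (q)*(q^2 + 4*q + 3) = q*(q + 3)*(q + 1)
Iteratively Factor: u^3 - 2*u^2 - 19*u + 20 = (u - 5)*(u^2 + 3*u - 4) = (u - 5)*(u - 1)*(u + 4)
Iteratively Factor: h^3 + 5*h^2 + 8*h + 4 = (h + 1)*(h^2 + 4*h + 4) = (h + 1)*(h + 2)*(h + 2)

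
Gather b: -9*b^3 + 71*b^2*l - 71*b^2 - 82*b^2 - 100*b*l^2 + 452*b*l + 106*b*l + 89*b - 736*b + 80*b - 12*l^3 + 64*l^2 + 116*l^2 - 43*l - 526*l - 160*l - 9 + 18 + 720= -9*b^3 + b^2*(71*l - 153) + b*(-100*l^2 + 558*l - 567) - 12*l^3 + 180*l^2 - 729*l + 729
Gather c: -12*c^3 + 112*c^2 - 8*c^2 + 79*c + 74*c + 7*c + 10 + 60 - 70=-12*c^3 + 104*c^2 + 160*c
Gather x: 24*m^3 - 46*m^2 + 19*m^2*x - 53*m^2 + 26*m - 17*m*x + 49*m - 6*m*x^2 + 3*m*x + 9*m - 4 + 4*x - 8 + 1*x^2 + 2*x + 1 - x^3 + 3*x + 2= 24*m^3 - 99*m^2 + 84*m - x^3 + x^2*(1 - 6*m) + x*(19*m^2 - 14*m + 9) - 9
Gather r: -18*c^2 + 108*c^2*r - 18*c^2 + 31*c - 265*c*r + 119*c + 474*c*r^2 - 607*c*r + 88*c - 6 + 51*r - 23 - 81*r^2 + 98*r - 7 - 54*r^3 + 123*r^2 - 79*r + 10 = -36*c^2 + 238*c - 54*r^3 + r^2*(474*c + 42) + r*(108*c^2 - 872*c + 70) - 26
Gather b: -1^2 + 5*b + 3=5*b + 2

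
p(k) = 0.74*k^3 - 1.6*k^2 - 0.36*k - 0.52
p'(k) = 2.22*k^2 - 3.2*k - 0.36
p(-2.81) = -28.56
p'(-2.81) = 26.16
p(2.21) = -1.14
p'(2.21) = 3.41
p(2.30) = -0.81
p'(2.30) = 4.02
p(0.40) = -0.87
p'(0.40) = -1.28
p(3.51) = 10.50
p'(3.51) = 15.76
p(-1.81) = -9.50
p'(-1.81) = 12.70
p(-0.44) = -0.73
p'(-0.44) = 1.48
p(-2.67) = -25.05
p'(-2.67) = 24.01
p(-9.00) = -666.34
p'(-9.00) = 208.26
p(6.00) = 99.56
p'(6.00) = 60.36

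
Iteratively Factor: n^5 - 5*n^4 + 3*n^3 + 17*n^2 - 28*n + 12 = (n - 1)*(n^4 - 4*n^3 - n^2 + 16*n - 12) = (n - 1)^2*(n^3 - 3*n^2 - 4*n + 12) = (n - 1)^2*(n + 2)*(n^2 - 5*n + 6) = (n - 2)*(n - 1)^2*(n + 2)*(n - 3)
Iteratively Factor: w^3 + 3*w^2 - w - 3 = (w - 1)*(w^2 + 4*w + 3) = (w - 1)*(w + 3)*(w + 1)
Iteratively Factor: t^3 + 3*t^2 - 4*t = (t - 1)*(t^2 + 4*t) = t*(t - 1)*(t + 4)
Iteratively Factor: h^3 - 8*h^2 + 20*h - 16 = (h - 4)*(h^2 - 4*h + 4) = (h - 4)*(h - 2)*(h - 2)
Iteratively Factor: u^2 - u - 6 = (u + 2)*(u - 3)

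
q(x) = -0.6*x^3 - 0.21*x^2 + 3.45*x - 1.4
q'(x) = -1.8*x^2 - 0.42*x + 3.45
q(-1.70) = -4.92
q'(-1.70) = -1.04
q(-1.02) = -4.50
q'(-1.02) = 2.01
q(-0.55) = -3.26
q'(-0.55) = 3.14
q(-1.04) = -4.54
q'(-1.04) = 1.94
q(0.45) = 0.06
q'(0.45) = 2.90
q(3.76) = -23.29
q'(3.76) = -23.58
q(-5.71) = 83.76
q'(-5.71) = -52.84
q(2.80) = -6.56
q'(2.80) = -11.84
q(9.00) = -424.76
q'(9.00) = -146.13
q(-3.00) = 2.56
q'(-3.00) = -11.49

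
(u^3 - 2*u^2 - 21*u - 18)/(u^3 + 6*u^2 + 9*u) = (u^2 - 5*u - 6)/(u*(u + 3))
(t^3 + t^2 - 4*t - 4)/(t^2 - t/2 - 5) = 2*(t^2 - t - 2)/(2*t - 5)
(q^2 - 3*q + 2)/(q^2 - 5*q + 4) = (q - 2)/(q - 4)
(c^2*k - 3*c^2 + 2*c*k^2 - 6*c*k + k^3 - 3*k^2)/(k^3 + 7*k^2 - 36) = (c^2*k - 3*c^2 + 2*c*k^2 - 6*c*k + k^3 - 3*k^2)/(k^3 + 7*k^2 - 36)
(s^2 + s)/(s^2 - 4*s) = (s + 1)/(s - 4)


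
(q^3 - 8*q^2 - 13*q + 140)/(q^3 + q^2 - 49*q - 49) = (q^2 - q - 20)/(q^2 + 8*q + 7)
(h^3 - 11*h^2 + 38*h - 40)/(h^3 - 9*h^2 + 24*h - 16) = (h^2 - 7*h + 10)/(h^2 - 5*h + 4)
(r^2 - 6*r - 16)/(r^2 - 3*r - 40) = (r + 2)/(r + 5)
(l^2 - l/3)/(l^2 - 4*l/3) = (3*l - 1)/(3*l - 4)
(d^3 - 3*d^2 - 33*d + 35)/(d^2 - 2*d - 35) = d - 1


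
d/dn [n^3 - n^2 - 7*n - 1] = 3*n^2 - 2*n - 7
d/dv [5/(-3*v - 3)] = 5/(3*(v + 1)^2)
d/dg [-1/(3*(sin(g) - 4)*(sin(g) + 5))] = (sin(2*g) + cos(g))/(3*(sin(g) - 4)^2*(sin(g) + 5)^2)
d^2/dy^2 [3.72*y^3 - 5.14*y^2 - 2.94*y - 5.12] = 22.32*y - 10.28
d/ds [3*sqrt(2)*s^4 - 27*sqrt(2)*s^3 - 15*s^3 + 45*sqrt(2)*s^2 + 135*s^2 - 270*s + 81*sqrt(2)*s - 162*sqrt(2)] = 12*sqrt(2)*s^3 - 81*sqrt(2)*s^2 - 45*s^2 + 90*sqrt(2)*s + 270*s - 270 + 81*sqrt(2)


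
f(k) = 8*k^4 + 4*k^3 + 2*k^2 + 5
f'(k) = 32*k^3 + 12*k^2 + 4*k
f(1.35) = 45.06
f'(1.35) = 106.00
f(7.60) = 28566.16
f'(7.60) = 14770.75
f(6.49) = 15375.50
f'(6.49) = 9278.90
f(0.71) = 9.47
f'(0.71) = 20.34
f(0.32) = 5.42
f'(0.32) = 3.56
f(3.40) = 1254.40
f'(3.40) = 1410.05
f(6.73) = 17726.44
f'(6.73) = 10324.71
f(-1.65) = 51.77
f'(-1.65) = -117.68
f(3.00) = 779.00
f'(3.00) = 984.00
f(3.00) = 779.00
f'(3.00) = 984.00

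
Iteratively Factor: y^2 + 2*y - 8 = (y - 2)*(y + 4)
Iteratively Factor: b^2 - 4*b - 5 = (b - 5)*(b + 1)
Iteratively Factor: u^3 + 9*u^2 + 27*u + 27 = (u + 3)*(u^2 + 6*u + 9) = (u + 3)^2*(u + 3)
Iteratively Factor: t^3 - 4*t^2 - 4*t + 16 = (t + 2)*(t^2 - 6*t + 8) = (t - 2)*(t + 2)*(t - 4)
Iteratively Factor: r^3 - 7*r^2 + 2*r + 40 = (r - 5)*(r^2 - 2*r - 8) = (r - 5)*(r - 4)*(r + 2)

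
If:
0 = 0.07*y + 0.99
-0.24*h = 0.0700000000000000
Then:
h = -0.29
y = -14.14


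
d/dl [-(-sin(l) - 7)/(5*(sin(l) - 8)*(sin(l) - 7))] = (-14*sin(l) + cos(l)^2 + 160)*cos(l)/(5*(sin(l) - 8)^2*(sin(l) - 7)^2)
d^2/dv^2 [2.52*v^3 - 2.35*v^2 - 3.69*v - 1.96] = 15.12*v - 4.7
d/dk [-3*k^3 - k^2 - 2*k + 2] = -9*k^2 - 2*k - 2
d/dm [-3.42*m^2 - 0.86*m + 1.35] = -6.84*m - 0.86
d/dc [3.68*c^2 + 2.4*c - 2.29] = 7.36*c + 2.4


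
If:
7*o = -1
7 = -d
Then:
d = -7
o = -1/7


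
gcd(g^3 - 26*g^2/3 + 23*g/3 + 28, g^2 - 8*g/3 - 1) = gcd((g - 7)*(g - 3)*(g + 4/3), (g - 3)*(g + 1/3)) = g - 3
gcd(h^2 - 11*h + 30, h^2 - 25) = h - 5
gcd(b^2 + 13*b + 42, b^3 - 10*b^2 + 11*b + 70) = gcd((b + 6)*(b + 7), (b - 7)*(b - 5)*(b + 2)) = 1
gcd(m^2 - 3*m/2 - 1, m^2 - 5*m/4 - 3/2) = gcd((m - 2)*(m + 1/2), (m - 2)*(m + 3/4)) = m - 2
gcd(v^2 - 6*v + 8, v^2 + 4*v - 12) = v - 2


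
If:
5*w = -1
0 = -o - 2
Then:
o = -2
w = -1/5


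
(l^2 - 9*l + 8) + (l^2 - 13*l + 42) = 2*l^2 - 22*l + 50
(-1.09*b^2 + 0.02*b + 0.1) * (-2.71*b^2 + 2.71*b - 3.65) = 2.9539*b^4 - 3.0081*b^3 + 3.7617*b^2 + 0.198*b - 0.365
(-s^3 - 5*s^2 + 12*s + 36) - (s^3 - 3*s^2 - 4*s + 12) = -2*s^3 - 2*s^2 + 16*s + 24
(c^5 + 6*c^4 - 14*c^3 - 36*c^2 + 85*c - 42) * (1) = c^5 + 6*c^4 - 14*c^3 - 36*c^2 + 85*c - 42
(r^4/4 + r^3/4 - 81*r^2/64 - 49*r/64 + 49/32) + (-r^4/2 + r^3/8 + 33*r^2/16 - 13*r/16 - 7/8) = -r^4/4 + 3*r^3/8 + 51*r^2/64 - 101*r/64 + 21/32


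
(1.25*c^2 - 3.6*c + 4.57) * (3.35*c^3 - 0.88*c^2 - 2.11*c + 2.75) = 4.1875*c^5 - 13.16*c^4 + 15.84*c^3 + 7.0119*c^2 - 19.5427*c + 12.5675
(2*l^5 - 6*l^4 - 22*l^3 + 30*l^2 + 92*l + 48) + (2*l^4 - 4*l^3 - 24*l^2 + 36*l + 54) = 2*l^5 - 4*l^4 - 26*l^3 + 6*l^2 + 128*l + 102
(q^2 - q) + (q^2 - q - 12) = 2*q^2 - 2*q - 12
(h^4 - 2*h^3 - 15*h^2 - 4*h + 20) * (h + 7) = h^5 + 5*h^4 - 29*h^3 - 109*h^2 - 8*h + 140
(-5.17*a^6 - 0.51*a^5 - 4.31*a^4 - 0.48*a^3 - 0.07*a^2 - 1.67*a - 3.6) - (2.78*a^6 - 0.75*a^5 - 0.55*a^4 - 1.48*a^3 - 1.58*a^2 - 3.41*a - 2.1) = -7.95*a^6 + 0.24*a^5 - 3.76*a^4 + 1.0*a^3 + 1.51*a^2 + 1.74*a - 1.5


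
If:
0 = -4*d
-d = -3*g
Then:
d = 0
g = 0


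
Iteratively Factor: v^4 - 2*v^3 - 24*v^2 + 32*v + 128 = (v + 2)*(v^3 - 4*v^2 - 16*v + 64) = (v - 4)*(v + 2)*(v^2 - 16) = (v - 4)^2*(v + 2)*(v + 4)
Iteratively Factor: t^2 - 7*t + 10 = (t - 5)*(t - 2)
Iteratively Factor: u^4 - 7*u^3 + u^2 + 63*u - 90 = (u + 3)*(u^3 - 10*u^2 + 31*u - 30) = (u - 5)*(u + 3)*(u^2 - 5*u + 6) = (u - 5)*(u - 2)*(u + 3)*(u - 3)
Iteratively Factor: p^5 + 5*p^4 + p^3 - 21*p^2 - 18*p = (p - 2)*(p^4 + 7*p^3 + 15*p^2 + 9*p) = (p - 2)*(p + 1)*(p^3 + 6*p^2 + 9*p) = (p - 2)*(p + 1)*(p + 3)*(p^2 + 3*p) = (p - 2)*(p + 1)*(p + 3)^2*(p)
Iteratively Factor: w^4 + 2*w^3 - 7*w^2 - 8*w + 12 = (w - 1)*(w^3 + 3*w^2 - 4*w - 12) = (w - 2)*(w - 1)*(w^2 + 5*w + 6) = (w - 2)*(w - 1)*(w + 3)*(w + 2)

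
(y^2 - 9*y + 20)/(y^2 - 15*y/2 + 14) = 2*(y - 5)/(2*y - 7)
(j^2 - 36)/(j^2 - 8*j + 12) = (j + 6)/(j - 2)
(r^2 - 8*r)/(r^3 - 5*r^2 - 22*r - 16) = r/(r^2 + 3*r + 2)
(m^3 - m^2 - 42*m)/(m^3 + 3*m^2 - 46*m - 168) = m/(m + 4)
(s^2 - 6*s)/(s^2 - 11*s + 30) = s/(s - 5)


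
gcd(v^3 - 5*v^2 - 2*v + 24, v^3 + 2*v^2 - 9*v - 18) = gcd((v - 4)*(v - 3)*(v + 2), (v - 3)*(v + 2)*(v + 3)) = v^2 - v - 6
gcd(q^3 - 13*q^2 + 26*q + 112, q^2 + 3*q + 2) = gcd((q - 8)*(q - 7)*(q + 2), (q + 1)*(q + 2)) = q + 2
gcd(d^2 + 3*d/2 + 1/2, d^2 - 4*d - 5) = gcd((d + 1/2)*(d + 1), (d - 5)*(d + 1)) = d + 1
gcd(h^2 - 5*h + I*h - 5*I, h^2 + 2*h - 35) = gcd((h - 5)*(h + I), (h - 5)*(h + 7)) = h - 5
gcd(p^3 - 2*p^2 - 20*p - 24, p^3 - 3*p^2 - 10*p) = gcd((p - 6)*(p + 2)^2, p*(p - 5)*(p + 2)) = p + 2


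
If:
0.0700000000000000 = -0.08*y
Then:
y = -0.88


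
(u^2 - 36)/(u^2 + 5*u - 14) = (u^2 - 36)/(u^2 + 5*u - 14)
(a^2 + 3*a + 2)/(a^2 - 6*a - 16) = (a + 1)/(a - 8)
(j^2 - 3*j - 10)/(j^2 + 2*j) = (j - 5)/j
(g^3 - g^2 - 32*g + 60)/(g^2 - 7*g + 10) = g + 6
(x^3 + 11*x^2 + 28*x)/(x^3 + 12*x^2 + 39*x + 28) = x/(x + 1)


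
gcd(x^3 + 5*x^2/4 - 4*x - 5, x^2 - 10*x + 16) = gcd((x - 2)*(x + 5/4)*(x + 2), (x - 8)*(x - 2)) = x - 2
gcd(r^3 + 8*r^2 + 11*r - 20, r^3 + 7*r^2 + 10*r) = r + 5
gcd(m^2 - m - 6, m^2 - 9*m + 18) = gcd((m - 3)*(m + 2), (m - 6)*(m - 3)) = m - 3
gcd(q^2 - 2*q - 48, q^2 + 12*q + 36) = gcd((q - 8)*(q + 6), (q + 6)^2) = q + 6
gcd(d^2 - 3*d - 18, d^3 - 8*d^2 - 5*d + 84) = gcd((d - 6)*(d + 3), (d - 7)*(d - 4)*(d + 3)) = d + 3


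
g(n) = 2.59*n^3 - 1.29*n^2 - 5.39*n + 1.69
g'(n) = 7.77*n^2 - 2.58*n - 5.39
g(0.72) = -1.89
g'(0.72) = -3.22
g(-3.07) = -68.86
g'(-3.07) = 75.76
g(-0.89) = 3.64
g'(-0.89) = 3.06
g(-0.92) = 3.54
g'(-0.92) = 3.56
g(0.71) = -1.86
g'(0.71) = -3.30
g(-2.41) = -29.07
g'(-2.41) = 45.96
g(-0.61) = 3.91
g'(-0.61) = -0.92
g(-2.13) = -17.71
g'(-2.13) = 35.36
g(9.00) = 1736.80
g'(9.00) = 600.76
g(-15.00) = -8948.96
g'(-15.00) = 1781.56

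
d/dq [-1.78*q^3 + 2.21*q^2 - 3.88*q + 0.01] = -5.34*q^2 + 4.42*q - 3.88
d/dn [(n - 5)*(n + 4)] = 2*n - 1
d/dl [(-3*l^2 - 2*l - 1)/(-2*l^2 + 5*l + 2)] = (-19*l^2 - 16*l + 1)/(4*l^4 - 20*l^3 + 17*l^2 + 20*l + 4)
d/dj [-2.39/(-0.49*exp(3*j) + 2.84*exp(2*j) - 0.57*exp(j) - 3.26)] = (-3.5133*exp(2*j) + 13.5752*exp(j) - 1.3623)*exp(j)/(0.49*exp(3*j) - 2.84*exp(2*j) + 0.57*exp(j) + 3.26)^2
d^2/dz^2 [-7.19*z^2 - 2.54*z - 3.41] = -14.3800000000000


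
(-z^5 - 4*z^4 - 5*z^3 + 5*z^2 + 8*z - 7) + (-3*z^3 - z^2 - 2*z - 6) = -z^5 - 4*z^4 - 8*z^3 + 4*z^2 + 6*z - 13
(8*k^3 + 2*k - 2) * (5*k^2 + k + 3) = 40*k^5 + 8*k^4 + 34*k^3 - 8*k^2 + 4*k - 6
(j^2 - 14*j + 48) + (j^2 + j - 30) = 2*j^2 - 13*j + 18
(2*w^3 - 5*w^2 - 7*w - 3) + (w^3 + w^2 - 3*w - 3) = 3*w^3 - 4*w^2 - 10*w - 6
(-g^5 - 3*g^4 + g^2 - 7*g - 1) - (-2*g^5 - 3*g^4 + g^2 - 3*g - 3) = g^5 - 4*g + 2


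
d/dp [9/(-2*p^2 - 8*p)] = 9*(p + 2)/(p^2*(p + 4)^2)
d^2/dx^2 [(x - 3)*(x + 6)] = 2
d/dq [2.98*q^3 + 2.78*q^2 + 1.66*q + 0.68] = 8.94*q^2 + 5.56*q + 1.66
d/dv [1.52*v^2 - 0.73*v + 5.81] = 3.04*v - 0.73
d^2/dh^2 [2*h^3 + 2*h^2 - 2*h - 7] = 12*h + 4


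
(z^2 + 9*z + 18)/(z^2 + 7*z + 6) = (z + 3)/(z + 1)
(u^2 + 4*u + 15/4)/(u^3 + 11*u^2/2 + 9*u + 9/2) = (u + 5/2)/(u^2 + 4*u + 3)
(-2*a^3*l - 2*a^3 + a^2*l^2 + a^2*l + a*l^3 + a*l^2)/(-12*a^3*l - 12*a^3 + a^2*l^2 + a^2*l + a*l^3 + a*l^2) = (2*a^2 - a*l - l^2)/(12*a^2 - a*l - l^2)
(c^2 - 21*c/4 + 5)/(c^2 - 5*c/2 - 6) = (4*c - 5)/(2*(2*c + 3))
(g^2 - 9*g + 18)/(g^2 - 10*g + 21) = (g - 6)/(g - 7)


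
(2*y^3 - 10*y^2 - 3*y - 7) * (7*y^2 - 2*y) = 14*y^5 - 74*y^4 - y^3 - 43*y^2 + 14*y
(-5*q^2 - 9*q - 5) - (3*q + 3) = -5*q^2 - 12*q - 8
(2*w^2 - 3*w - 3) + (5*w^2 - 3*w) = 7*w^2 - 6*w - 3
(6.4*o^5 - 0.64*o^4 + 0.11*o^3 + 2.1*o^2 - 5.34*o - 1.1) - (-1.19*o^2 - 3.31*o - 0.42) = 6.4*o^5 - 0.64*o^4 + 0.11*o^3 + 3.29*o^2 - 2.03*o - 0.68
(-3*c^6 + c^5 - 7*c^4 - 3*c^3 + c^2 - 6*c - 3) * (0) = 0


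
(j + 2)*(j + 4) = j^2 + 6*j + 8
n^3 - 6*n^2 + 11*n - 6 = (n - 3)*(n - 2)*(n - 1)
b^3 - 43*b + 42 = (b - 6)*(b - 1)*(b + 7)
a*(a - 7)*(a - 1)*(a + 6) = a^4 - 2*a^3 - 41*a^2 + 42*a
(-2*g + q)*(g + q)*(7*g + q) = -14*g^3 - 9*g^2*q + 6*g*q^2 + q^3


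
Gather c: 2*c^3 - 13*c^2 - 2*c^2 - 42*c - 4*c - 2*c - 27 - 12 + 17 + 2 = 2*c^3 - 15*c^2 - 48*c - 20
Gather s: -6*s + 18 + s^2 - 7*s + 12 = s^2 - 13*s + 30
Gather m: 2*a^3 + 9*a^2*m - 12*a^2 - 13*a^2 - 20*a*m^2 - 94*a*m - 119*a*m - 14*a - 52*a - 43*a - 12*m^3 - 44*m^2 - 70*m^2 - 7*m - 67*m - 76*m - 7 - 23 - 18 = 2*a^3 - 25*a^2 - 109*a - 12*m^3 + m^2*(-20*a - 114) + m*(9*a^2 - 213*a - 150) - 48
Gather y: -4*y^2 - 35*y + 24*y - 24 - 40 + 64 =-4*y^2 - 11*y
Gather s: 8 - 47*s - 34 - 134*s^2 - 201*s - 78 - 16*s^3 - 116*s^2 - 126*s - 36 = -16*s^3 - 250*s^2 - 374*s - 140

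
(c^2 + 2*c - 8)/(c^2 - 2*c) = (c + 4)/c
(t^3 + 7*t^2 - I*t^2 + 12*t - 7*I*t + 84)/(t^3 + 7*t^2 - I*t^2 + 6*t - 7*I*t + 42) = (t^2 - I*t + 12)/(t^2 - I*t + 6)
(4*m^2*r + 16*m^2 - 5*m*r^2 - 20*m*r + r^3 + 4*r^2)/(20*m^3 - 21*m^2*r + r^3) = (r + 4)/(5*m + r)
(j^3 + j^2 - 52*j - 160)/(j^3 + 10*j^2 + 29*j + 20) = (j - 8)/(j + 1)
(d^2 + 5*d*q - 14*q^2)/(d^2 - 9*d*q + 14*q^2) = (-d - 7*q)/(-d + 7*q)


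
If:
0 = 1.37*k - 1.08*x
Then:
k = 0.788321167883212*x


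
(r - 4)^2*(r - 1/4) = r^3 - 33*r^2/4 + 18*r - 4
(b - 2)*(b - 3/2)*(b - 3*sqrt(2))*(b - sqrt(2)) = b^4 - 4*sqrt(2)*b^3 - 7*b^3/2 + 9*b^2 + 14*sqrt(2)*b^2 - 21*b - 12*sqrt(2)*b + 18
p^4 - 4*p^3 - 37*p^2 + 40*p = p*(p - 8)*(p - 1)*(p + 5)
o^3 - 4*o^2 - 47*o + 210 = (o - 6)*(o - 5)*(o + 7)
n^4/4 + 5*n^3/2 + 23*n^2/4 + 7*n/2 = n*(n/2 + 1/2)*(n/2 + 1)*(n + 7)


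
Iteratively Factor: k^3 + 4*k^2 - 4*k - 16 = (k - 2)*(k^2 + 6*k + 8) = (k - 2)*(k + 2)*(k + 4)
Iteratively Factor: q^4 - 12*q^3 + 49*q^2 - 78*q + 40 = (q - 1)*(q^3 - 11*q^2 + 38*q - 40) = (q - 4)*(q - 1)*(q^2 - 7*q + 10) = (q - 5)*(q - 4)*(q - 1)*(q - 2)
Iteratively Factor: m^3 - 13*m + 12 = (m + 4)*(m^2 - 4*m + 3) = (m - 1)*(m + 4)*(m - 3)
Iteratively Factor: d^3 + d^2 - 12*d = (d)*(d^2 + d - 12) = d*(d + 4)*(d - 3)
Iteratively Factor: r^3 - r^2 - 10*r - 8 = (r + 2)*(r^2 - 3*r - 4) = (r - 4)*(r + 2)*(r + 1)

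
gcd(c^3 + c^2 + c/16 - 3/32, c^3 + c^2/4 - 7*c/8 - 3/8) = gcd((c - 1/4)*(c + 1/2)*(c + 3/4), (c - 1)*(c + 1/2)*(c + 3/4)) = c^2 + 5*c/4 + 3/8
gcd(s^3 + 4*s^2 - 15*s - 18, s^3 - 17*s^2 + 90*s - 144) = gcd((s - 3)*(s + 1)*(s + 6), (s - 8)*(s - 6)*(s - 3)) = s - 3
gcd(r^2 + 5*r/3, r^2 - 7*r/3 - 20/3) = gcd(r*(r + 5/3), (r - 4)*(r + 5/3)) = r + 5/3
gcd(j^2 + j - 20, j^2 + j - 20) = j^2 + j - 20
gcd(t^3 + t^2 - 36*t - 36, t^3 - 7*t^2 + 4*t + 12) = t^2 - 5*t - 6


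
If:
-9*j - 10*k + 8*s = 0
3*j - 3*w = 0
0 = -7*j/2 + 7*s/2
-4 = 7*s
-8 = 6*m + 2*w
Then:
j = -4/7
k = 2/35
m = -8/7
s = -4/7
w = -4/7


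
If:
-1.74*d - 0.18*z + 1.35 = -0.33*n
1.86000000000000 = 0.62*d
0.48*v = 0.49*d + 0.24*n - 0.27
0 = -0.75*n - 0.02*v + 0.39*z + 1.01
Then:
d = 3.00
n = -165.00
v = -80.00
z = -324.00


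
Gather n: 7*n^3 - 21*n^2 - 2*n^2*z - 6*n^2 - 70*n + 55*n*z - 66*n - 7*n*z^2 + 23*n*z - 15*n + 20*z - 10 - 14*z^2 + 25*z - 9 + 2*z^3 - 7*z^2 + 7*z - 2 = 7*n^3 + n^2*(-2*z - 27) + n*(-7*z^2 + 78*z - 151) + 2*z^3 - 21*z^2 + 52*z - 21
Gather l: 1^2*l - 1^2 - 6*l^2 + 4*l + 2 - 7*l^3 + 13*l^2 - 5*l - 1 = -7*l^3 + 7*l^2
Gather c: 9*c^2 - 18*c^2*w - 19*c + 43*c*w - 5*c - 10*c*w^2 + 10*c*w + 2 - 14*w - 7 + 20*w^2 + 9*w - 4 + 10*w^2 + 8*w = c^2*(9 - 18*w) + c*(-10*w^2 + 53*w - 24) + 30*w^2 + 3*w - 9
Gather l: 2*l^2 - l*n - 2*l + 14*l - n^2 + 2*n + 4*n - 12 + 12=2*l^2 + l*(12 - n) - n^2 + 6*n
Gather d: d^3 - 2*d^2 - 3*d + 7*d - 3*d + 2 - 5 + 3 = d^3 - 2*d^2 + d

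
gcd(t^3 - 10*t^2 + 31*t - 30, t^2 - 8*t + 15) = t^2 - 8*t + 15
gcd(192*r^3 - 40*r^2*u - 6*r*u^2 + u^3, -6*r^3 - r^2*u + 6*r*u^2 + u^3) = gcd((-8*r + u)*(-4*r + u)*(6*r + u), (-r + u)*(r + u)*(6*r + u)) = 6*r + u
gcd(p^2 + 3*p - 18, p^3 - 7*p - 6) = p - 3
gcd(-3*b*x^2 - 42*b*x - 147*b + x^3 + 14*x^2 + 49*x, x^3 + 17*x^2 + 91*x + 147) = x^2 + 14*x + 49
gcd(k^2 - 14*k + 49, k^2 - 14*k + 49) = k^2 - 14*k + 49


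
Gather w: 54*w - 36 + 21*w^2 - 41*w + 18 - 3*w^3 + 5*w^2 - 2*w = -3*w^3 + 26*w^2 + 11*w - 18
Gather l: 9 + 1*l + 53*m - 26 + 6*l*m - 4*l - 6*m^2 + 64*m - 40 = l*(6*m - 3) - 6*m^2 + 117*m - 57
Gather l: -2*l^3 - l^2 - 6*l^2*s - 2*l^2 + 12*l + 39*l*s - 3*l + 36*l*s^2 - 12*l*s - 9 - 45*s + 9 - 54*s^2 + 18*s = -2*l^3 + l^2*(-6*s - 3) + l*(36*s^2 + 27*s + 9) - 54*s^2 - 27*s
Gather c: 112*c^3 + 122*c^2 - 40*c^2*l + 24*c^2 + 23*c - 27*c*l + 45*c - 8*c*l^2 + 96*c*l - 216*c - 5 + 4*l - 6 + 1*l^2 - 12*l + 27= 112*c^3 + c^2*(146 - 40*l) + c*(-8*l^2 + 69*l - 148) + l^2 - 8*l + 16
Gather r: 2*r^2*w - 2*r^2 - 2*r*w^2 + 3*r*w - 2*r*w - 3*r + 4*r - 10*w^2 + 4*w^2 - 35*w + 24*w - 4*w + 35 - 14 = r^2*(2*w - 2) + r*(-2*w^2 + w + 1) - 6*w^2 - 15*w + 21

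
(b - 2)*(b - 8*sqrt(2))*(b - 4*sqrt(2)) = b^3 - 12*sqrt(2)*b^2 - 2*b^2 + 24*sqrt(2)*b + 64*b - 128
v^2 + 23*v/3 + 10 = (v + 5/3)*(v + 6)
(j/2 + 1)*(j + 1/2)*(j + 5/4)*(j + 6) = j^4/2 + 39*j^3/8 + 213*j^2/16 + 13*j + 15/4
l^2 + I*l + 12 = (l - 3*I)*(l + 4*I)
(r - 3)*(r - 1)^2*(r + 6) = r^4 + r^3 - 23*r^2 + 39*r - 18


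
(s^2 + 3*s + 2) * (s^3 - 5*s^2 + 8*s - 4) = s^5 - 2*s^4 - 5*s^3 + 10*s^2 + 4*s - 8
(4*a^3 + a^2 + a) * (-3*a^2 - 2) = -12*a^5 - 3*a^4 - 11*a^3 - 2*a^2 - 2*a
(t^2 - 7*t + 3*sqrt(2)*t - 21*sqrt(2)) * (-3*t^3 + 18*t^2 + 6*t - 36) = -3*t^5 - 9*sqrt(2)*t^4 + 39*t^4 - 120*t^3 + 117*sqrt(2)*t^3 - 360*sqrt(2)*t^2 - 78*t^2 - 234*sqrt(2)*t + 252*t + 756*sqrt(2)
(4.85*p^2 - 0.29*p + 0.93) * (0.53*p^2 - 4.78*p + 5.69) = 2.5705*p^4 - 23.3367*p^3 + 29.4756*p^2 - 6.0955*p + 5.2917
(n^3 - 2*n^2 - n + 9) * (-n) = -n^4 + 2*n^3 + n^2 - 9*n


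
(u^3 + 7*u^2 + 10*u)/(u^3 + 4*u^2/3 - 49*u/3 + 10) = 3*u*(u + 2)/(3*u^2 - 11*u + 6)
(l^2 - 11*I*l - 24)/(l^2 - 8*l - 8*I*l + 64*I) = (l - 3*I)/(l - 8)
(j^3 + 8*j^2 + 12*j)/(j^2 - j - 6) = j*(j + 6)/(j - 3)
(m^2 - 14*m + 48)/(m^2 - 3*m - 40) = (m - 6)/(m + 5)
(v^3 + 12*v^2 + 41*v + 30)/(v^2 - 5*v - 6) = (v^2 + 11*v + 30)/(v - 6)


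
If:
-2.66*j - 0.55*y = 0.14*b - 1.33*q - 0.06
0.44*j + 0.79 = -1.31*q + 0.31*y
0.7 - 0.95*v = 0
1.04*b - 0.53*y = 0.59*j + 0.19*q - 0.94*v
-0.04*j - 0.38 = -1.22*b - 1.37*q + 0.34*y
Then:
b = 0.81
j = -0.53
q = 0.37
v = 0.74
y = 3.36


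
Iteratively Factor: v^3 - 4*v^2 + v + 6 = (v - 2)*(v^2 - 2*v - 3) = (v - 3)*(v - 2)*(v + 1)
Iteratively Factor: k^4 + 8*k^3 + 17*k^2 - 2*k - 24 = (k - 1)*(k^3 + 9*k^2 + 26*k + 24) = (k - 1)*(k + 4)*(k^2 + 5*k + 6) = (k - 1)*(k + 3)*(k + 4)*(k + 2)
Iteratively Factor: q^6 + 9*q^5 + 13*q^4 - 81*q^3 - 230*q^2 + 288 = (q - 3)*(q^5 + 12*q^4 + 49*q^3 + 66*q^2 - 32*q - 96) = (q - 3)*(q + 4)*(q^4 + 8*q^3 + 17*q^2 - 2*q - 24) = (q - 3)*(q + 4)^2*(q^3 + 4*q^2 + q - 6) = (q - 3)*(q - 1)*(q + 4)^2*(q^2 + 5*q + 6) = (q - 3)*(q - 1)*(q + 2)*(q + 4)^2*(q + 3)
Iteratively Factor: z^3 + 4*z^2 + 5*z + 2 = (z + 1)*(z^2 + 3*z + 2) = (z + 1)^2*(z + 2)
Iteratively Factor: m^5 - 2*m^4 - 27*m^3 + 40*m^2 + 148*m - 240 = (m - 5)*(m^4 + 3*m^3 - 12*m^2 - 20*m + 48) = (m - 5)*(m - 2)*(m^3 + 5*m^2 - 2*m - 24) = (m - 5)*(m - 2)*(m + 3)*(m^2 + 2*m - 8) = (m - 5)*(m - 2)^2*(m + 3)*(m + 4)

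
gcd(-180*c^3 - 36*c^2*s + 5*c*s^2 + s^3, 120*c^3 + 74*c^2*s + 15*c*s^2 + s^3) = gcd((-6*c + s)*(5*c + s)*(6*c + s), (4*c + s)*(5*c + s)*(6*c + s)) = 30*c^2 + 11*c*s + s^2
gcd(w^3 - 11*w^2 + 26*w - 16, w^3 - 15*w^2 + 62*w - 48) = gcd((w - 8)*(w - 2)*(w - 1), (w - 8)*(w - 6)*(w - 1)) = w^2 - 9*w + 8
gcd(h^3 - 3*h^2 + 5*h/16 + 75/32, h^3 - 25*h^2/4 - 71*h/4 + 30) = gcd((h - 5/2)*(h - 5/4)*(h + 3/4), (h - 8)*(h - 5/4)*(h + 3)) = h - 5/4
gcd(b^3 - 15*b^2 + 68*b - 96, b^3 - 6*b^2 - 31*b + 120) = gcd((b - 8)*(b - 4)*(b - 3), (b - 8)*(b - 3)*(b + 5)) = b^2 - 11*b + 24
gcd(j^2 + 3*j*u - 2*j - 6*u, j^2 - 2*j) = j - 2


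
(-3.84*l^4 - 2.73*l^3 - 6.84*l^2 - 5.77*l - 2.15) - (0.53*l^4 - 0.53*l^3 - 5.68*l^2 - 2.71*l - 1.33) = -4.37*l^4 - 2.2*l^3 - 1.16*l^2 - 3.06*l - 0.82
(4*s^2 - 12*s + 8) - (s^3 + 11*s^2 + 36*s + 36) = -s^3 - 7*s^2 - 48*s - 28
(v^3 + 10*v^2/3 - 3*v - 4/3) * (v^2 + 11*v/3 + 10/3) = v^5 + 7*v^4 + 113*v^3/9 - 11*v^2/9 - 134*v/9 - 40/9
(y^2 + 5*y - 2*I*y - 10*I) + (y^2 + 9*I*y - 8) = 2*y^2 + 5*y + 7*I*y - 8 - 10*I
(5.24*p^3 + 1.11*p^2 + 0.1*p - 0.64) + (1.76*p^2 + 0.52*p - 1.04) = 5.24*p^3 + 2.87*p^2 + 0.62*p - 1.68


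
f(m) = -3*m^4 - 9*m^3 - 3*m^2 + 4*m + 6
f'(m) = -12*m^3 - 27*m^2 - 6*m + 4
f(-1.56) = 8.86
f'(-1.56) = -6.79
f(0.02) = 6.08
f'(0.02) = 3.87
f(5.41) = -4055.09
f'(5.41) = -2718.78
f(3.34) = -722.79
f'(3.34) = -764.36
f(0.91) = -1.68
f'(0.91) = -32.86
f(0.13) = 6.45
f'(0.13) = 2.74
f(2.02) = -122.29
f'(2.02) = -217.20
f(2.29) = -191.15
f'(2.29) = -295.44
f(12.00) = -78138.00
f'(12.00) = -24692.00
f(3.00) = -495.00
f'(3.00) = -581.00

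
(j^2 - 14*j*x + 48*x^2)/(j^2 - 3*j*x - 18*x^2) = (j - 8*x)/(j + 3*x)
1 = 1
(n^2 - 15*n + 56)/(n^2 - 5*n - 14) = (n - 8)/(n + 2)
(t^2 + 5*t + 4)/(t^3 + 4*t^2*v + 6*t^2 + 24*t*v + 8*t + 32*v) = (t + 1)/(t^2 + 4*t*v + 2*t + 8*v)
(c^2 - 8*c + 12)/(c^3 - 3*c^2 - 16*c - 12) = (c - 2)/(c^2 + 3*c + 2)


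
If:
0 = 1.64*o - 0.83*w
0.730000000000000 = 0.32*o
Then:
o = 2.28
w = 4.51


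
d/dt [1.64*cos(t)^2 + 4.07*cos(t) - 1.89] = -(3.28*cos(t) + 4.07)*sin(t)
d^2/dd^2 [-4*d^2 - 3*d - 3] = -8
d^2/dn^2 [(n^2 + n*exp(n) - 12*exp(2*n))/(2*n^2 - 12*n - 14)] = (-8*(n - 3)^2*(n^2 + n*exp(n) - 12*exp(2*n)) + (-n^2 + 6*n + 7)^2*(-n*exp(n) + 48*exp(2*n) - 2*exp(n) - 2) + 2*(-n^2 + 6*n + 7)*(-n^2 - n*exp(n) - 2*(n - 3)*(n*exp(n) + 2*n - 24*exp(2*n) + exp(n)) + 12*exp(2*n)))/(2*(-n^2 + 6*n + 7)^3)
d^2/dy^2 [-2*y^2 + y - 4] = -4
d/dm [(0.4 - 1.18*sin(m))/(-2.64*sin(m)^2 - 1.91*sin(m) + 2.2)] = (-3.1152*sin(m)^2 + 2.112*sin(m) - 1.832)*cos(m)/(6.9696*sin(m)^4 + 10.0848*sin(m)^3 - 7.9679*sin(m)^2 - 8.404*sin(m) + 4.84)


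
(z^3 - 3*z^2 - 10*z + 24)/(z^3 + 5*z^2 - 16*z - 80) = (z^2 + z - 6)/(z^2 + 9*z + 20)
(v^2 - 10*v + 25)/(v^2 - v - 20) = (v - 5)/(v + 4)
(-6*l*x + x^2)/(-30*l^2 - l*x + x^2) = x/(5*l + x)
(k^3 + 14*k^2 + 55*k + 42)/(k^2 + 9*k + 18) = (k^2 + 8*k + 7)/(k + 3)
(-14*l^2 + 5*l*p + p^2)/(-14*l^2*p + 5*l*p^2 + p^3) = 1/p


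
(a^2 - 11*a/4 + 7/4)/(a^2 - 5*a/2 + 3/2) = (4*a - 7)/(2*(2*a - 3))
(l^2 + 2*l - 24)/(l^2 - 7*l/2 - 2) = 2*(l + 6)/(2*l + 1)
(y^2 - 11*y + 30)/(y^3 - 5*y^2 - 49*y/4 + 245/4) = 4*(y - 6)/(4*y^2 - 49)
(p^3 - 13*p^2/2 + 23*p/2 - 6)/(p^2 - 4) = (2*p^3 - 13*p^2 + 23*p - 12)/(2*(p^2 - 4))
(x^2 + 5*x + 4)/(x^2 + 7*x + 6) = (x + 4)/(x + 6)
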